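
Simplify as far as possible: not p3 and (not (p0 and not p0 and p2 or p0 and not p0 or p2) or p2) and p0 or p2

not p3 and (not (p0 and not p0 and p2 or p0 and not p0 or p2) or p2) and p0 or p2
= not p3 and (not (p0 and not p0 or p2) or p2) and p0 or p2   — absorption
= not p3 and (not p2 or p2) and p0 or p2   — complement / identity
= not p3 and p0 or p2   — complement / identity

not p3 and p0 or p2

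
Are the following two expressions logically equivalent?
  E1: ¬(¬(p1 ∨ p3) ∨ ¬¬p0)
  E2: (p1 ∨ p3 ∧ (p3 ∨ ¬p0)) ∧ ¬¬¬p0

E1: ¬(¬(p1 ∨ p3) ∨ ¬¬p0)
    = (p1 ∨ p3) ∧ ¬p0
E2: (p1 ∨ p3 ∧ (p3 ∨ ¬p0)) ∧ ¬¬¬p0
    = (p1 ∨ p3 ∧ (p3 ∨ ¬p0)) ∧ ¬p0
    = (p1 ∨ p3) ∧ ¬p0
Both reduce to (p1 ∨ p3) ∧ ¬p0, so they are equivalent.

Yes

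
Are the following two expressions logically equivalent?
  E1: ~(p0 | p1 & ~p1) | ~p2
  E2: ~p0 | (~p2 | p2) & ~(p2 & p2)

Yes

E1: ~(p0 | p1 & ~p1) | ~p2
    = ~p0 | ~p2   [complement / identity]
E2: ~p0 | (~p2 | p2) & ~(p2 & p2)
    = ~p0 | (~p2 | p2) & ~p2   [idempotence]
    = ~p0 | ~p2   [complement / identity]
Both reduce to ~p0 | ~p2, so they are equivalent.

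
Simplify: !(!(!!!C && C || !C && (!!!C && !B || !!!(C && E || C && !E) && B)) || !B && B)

!(!(!!!C && C || !C && (!!!C && !B || !!!(C && E || C && !E) && B)) || !B && B)
= !!(!!!C && C || !C && (!!!C && !B || !!!(C && E || C && !E) && B))   [complement / identity]
= !!!C && C || !C && (!!!C && !B || !!!(C && E || C && !E) && B)   [double negation]
= !!!C && C || !C && (!!!C && !B || !!!C && B)   [distribution]
= !!!C && C || !C && !!!C   [distribution]
= !!!C   [distribution]
= !C   [double negation]

!C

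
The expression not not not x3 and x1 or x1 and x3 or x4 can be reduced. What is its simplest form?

not not not x3 and x1 or x1 and x3 or x4
= not x3 and x1 or x1 and x3 or x4   (double negation)
= x1 or x4   (distribution)

x1 or x4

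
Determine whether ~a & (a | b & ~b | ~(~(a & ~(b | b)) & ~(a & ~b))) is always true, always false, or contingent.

always false

~a & (a | b & ~b | ~(~(a & ~(b | b)) & ~(a & ~b)))
= ~a & (a | b & ~b | ~(~(a & ~b) & ~(a & ~b)))
= ~a & (a | ~(~(a & ~b) & ~(a & ~b)))
= ~a & (a | a & ~b | a & ~b)
= ~a & (a | a & ~b)
= ~a & a
= 0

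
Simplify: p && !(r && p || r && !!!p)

p && !r

p && !(r && p || r && !!!p)
= p && !(r && p || r && !p)   — double negation
= p && !r   — distribution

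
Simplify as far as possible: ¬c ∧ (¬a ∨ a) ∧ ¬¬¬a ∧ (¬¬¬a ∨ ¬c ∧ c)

¬c ∧ ¬a

¬c ∧ (¬a ∨ a) ∧ ¬¬¬a ∧ (¬¬¬a ∨ ¬c ∧ c)
= ¬c ∧ ¬¬¬a ∧ (¬¬¬a ∨ ¬c ∧ c)   (complement / identity)
= ¬c ∧ ¬a ∧ (¬¬¬a ∨ ¬c ∧ c)   (double negation)
= ¬c ∧ ¬a ∧ (¬a ∨ ¬c ∧ c)   (double negation)
= ¬c ∧ ¬a ∧ ¬a   (complement / identity)
= ¬c ∧ ¬a   (idempotence)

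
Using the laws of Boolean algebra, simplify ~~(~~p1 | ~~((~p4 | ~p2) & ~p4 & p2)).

~~(~~p1 | ~~((~p4 | ~p2) & ~p4 & p2))
= ~(~p1 & ~((~p4 | ~p2) & ~p4 & p2))   (De Morgan)
= p1 | (~p4 | ~p2) & ~p4 & p2   (De Morgan)
= p1 | ~p4 & p2   (absorption)

p1 | ~p4 & p2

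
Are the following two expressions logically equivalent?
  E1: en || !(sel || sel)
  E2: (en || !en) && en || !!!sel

E1: en || !(sel || sel)
    = en || !sel
E2: (en || !en) && en || !!!sel
    = en || !!!sel
    = en || !sel
Both reduce to en || !sel, so they are equivalent.

Yes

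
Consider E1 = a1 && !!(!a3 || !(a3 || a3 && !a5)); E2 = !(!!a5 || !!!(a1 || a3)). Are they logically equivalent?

No

E1: a1 && !!(!a3 || !(a3 || a3 && !a5))
    = a1 && !!(!a3 || !a3)
    = a1 && !(a3 && a3)
    = a1 && !a3
E2: !(!!a5 || !!!(a1 || a3))
    = !a5 && !!(a1 || a3)
    = !a5 && (a1 || a3)
These differ: at a1=0, a3=1, a5=0, E1 = 0 but E2 = 1.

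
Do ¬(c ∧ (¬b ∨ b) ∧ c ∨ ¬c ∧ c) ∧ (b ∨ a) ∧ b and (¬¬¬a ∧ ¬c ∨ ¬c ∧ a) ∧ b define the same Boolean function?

E1: ¬(c ∧ (¬b ∨ b) ∧ c ∨ ¬c ∧ c) ∧ (b ∨ a) ∧ b
    = ¬(c ∧ c ∨ ¬c ∧ c) ∧ (b ∨ a) ∧ b   — complement / identity
    = ¬c ∧ (b ∨ a) ∧ b   — distribution
    = ¬c ∧ b   — absorption
E2: (¬¬¬a ∧ ¬c ∨ ¬c ∧ a) ∧ b
    = (¬a ∧ ¬c ∨ ¬c ∧ a) ∧ b   — double negation
    = ¬c ∧ b   — distribution
Both reduce to ¬c ∧ b, so they are equivalent.

Yes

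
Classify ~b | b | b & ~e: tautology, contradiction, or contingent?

~b | b | b & ~e
= ~b | b
= 1

tautology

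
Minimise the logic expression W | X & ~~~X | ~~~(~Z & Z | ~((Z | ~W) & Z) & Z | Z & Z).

W | X & ~~~X | ~~~(~Z & Z | ~((Z | ~W) & Z) & Z | Z & Z)
= W | X & ~X | ~~~(~Z & Z | ~((Z | ~W) & Z) & Z | Z & Z)   [double negation]
= W | X & ~X | ~~~(~Z & Z | ~Z & Z | Z & Z)   [absorption]
= W | X & ~X | ~~~(~Z & Z | Z & Z)   [complement / identity]
= W | ~~~(~Z & Z | Z & Z)   [complement / identity]
= W | ~(~Z & Z | Z & Z)   [double negation]
= W | ~Z   [distribution]

W | ~Z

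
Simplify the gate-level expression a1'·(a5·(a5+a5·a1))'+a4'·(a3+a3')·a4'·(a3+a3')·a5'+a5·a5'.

a1'·(a5·(a5+a5·a1))'+a4'·(a3+a3')·a4'·(a3+a3')·a5'+a5·a5'
= a1'·(a5·(a5+a5·a1))'+a4'·(a3+a3')·a5'+a5·a5'   — idempotence
= a1'·(a5·(a5+a5·a1))'+a4'·(a3+a3')·a5'   — complement / identity
= a1'·(a5·a5)'+a4'·(a3+a3')·a5'   — absorption
= a1'·(a5·a5)'+a4'·a5'   — complement / identity
= a1'·a5'+a4'·a5'   — idempotence
= a5'·(a1'+a4')   — distribution

a5'·(a1'+a4')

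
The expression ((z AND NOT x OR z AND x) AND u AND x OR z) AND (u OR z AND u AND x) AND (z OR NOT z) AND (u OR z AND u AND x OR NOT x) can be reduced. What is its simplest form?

((z AND NOT x OR z AND x) AND u AND x OR z) AND (u OR z AND u AND x) AND (z OR NOT z) AND (u OR z AND u AND x OR NOT x)
= ((z AND NOT x OR z AND x) AND u AND x OR z) AND (u OR z AND u AND x) AND (u OR z AND u AND x OR NOT x)
= (z AND u AND x OR z) AND (u OR z AND u AND x) AND (u OR z AND u AND x OR NOT x)
= (z AND u AND x OR z) AND (u OR z AND u AND x)
= z AND u AND x OR z AND u
= z AND u

z AND u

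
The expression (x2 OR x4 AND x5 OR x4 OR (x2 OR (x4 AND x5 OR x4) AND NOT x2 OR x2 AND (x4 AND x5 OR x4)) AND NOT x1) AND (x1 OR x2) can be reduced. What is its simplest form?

(x2 OR x4 AND x5 OR x4 OR (x2 OR (x4 AND x5 OR x4) AND NOT x2 OR x2 AND (x4 AND x5 OR x4)) AND NOT x1) AND (x1 OR x2)
= (x2 OR x4 AND x5 OR x4 OR (x2 OR x4 AND x5 OR x4) AND NOT x1) AND (x1 OR x2)
= (x2 OR x4 AND x5 OR x4) AND (x1 OR x2)
= x2 OR (x4 AND x5 OR x4) AND x1
= x2 OR x4 AND x1

x2 OR x4 AND x1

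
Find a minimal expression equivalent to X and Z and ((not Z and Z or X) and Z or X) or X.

X

X and Z and ((not Z and Z or X) and Z or X) or X
= X and Z and (X and Z or X) or X   (complement / identity)
= X and Z or X   (absorption)
= X   (absorption)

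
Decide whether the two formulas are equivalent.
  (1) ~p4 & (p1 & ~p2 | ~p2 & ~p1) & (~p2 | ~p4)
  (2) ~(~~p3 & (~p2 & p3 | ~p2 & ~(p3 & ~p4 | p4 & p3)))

No

E1: ~p4 & (p1 & ~p2 | ~p2 & ~p1) & (~p2 | ~p4)
    = ~p4 & ~p2 & (~p2 | ~p4)   (distribution)
    = ~p4 & ~p2   (absorption)
E2: ~(~~p3 & (~p2 & p3 | ~p2 & ~(p3 & ~p4 | p4 & p3)))
    = ~(~~p3 & (~p2 & p3 | ~p2 & ~p3))   (distribution)
    = ~(~~p3 & ~p2)   (distribution)
    = ~p3 | p2   (De Morgan)
These differ: at p1=0, p2=1, p3=0, p4=1, E1 = 0 but E2 = 1.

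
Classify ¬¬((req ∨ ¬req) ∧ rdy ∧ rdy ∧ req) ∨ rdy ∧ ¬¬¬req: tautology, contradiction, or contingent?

contingent

¬¬((req ∨ ¬req) ∧ rdy ∧ rdy ∧ req) ∨ rdy ∧ ¬¬¬req
= ¬¬(rdy ∧ rdy ∧ req) ∨ rdy ∧ ¬¬¬req   (complement / identity)
= ¬¬(rdy ∧ rdy ∧ req) ∨ rdy ∧ ¬req   (double negation)
= rdy ∧ rdy ∧ req ∨ rdy ∧ ¬req   (double negation)
= rdy ∧ req ∨ rdy ∧ ¬req   (idempotence)
= rdy   (distribution)
This depends on rdy, so it is not a constant.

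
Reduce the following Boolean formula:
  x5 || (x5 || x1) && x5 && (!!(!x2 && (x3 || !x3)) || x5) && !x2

x5

x5 || (x5 || x1) && x5 && (!!(!x2 && (x3 || !x3)) || x5) && !x2
= x5 || (x5 || x1) && x5 && (!x2 && (x3 || !x3) || x5) && !x2   (double negation)
= x5 || (x5 || x1) && x5 && (!x2 || x5) && !x2   (complement / identity)
= x5 || (x5 || x1) && x5 && !x2   (absorption)
= x5 || x5 && !x2   (absorption)
= x5   (absorption)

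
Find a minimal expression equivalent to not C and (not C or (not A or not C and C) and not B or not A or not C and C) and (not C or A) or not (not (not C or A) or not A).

not C or A

not C and (not C or (not A or not C and C) and not B or not A or not C and C) and (not C or A) or not (not (not C or A) or not A)
= not C and (not C or (not A or not C and C) and not B or not A or not C and C) and (not C or A) or (not C or A) and A
= not C and (not C or not A or not C and C) and (not C or A) or (not C or A) and A
= (not C or A) and (not C and (not C or not A or not C and C) or A)
= (not C or A) and (not C and (not C or not A) or A)
= (not C or A) and (not C or A)
= not C or A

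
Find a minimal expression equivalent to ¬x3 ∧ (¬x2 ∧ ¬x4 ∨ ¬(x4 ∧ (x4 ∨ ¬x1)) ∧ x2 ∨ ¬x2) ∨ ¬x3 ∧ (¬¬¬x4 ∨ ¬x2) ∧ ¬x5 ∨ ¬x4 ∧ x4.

¬x3 ∧ (¬x4 ∨ ¬x2)

¬x3 ∧ (¬x2 ∧ ¬x4 ∨ ¬(x4 ∧ (x4 ∨ ¬x1)) ∧ x2 ∨ ¬x2) ∨ ¬x3 ∧ (¬¬¬x4 ∨ ¬x2) ∧ ¬x5 ∨ ¬x4 ∧ x4
= ¬x3 ∧ (¬x2 ∧ ¬x4 ∨ ¬(x4 ∧ (x4 ∨ ¬x1)) ∧ x2 ∨ ¬x2) ∨ ¬x3 ∧ (¬x4 ∨ ¬x2) ∧ ¬x5 ∨ ¬x4 ∧ x4
= ¬x3 ∧ (¬x2 ∧ ¬x4 ∨ ¬x4 ∧ x2 ∨ ¬x2) ∨ ¬x3 ∧ (¬x4 ∨ ¬x2) ∧ ¬x5 ∨ ¬x4 ∧ x4
= ¬x3 ∧ (¬x4 ∨ ¬x2) ∨ ¬x3 ∧ (¬x4 ∨ ¬x2) ∧ ¬x5 ∨ ¬x4 ∧ x4
= ¬x3 ∧ (¬x4 ∨ ¬x2) ∨ ¬x3 ∧ (¬x4 ∨ ¬x2) ∧ ¬x5
= ¬x3 ∧ (¬x4 ∨ ¬x2)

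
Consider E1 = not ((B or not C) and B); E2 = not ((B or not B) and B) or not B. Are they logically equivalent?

E1: not ((B or not C) and B)
    = not B   — absorption
E2: not ((B or not B) and B) or not B
    = not B or not B   — complement / identity
    = not B   — idempotence
Both reduce to not B, so they are equivalent.

Yes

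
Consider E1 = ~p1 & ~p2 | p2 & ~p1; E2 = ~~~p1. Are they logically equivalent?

Yes

E1: ~p1 & ~p2 | p2 & ~p1
    = ~p1   (distribution)
E2: ~~~p1
    = ~p1   (double negation)
Both reduce to ~p1, so they are equivalent.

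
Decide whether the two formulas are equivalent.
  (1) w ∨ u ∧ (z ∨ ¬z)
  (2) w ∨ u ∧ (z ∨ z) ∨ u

Yes

E1: w ∨ u ∧ (z ∨ ¬z)
    = w ∨ u   (complement / identity)
E2: w ∨ u ∧ (z ∨ z) ∨ u
    = w ∨ u ∧ z ∨ u   (idempotence)
    = w ∨ u   (absorption)
Both reduce to w ∨ u, so they are equivalent.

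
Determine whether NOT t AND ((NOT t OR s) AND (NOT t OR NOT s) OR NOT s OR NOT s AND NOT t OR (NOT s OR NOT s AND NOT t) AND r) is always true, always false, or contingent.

NOT t AND ((NOT t OR s) AND (NOT t OR NOT s) OR NOT s OR NOT s AND NOT t OR (NOT s OR NOT s AND NOT t) AND r)
= NOT t AND ((NOT t OR s) AND (NOT t OR NOT s) OR NOT s OR NOT s AND NOT t)
= NOT t AND (s AND NOT s OR NOT t OR NOT s OR NOT s AND NOT t)
= NOT t AND (s AND NOT s OR NOT t OR NOT s)
= NOT t AND (NOT t OR NOT s)
= NOT t
This depends on t, so it is not a constant.

contingent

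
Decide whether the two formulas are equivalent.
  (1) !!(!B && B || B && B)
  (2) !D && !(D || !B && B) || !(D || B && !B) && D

E1: !!(!B && B || B && B)
    = !!B   [distribution]
    = B   [double negation]
E2: !D && !(D || !B && B) || !(D || B && !B) && D
    = !D && !(D || !B && B) || !D && D   [complement / identity]
    = !D && !D || !D && D   [complement / identity]
    = !D   [distribution]
These differ: at B=0, D=0, E1 = 0 but E2 = 1.

No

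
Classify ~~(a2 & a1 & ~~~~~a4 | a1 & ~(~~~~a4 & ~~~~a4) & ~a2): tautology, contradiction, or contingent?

~~(a2 & a1 & ~~~~~a4 | a1 & ~(~~~~a4 & ~~~~a4) & ~a2)
= ~~(a2 & a1 & ~~~~~a4 | a1 & ~~~~~a4 & ~a2)   [idempotence]
= a2 & a1 & ~~~~~a4 | a1 & ~~~~~a4 & ~a2   [double negation]
= a1 & ~~~~~a4   [distribution]
= a1 & ~~~a4   [double negation]
= a1 & ~a4   [double negation]
This depends on a1, a4, so it is not a constant.

contingent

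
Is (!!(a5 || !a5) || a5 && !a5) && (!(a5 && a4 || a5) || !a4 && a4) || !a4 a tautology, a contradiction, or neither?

neither

(!!(a5 || !a5) || a5 && !a5) && (!(a5 && a4 || a5) || !a4 && a4) || !a4
= (!!(a5 || !a5) || a5 && !a5) && !(a5 && a4 || a5) || !a4   (complement / identity)
= !!(a5 || !a5) && !(a5 && a4 || a5) || !a4   (complement / identity)
= (a5 || !a5) && !(a5 && a4 || a5) || !a4   (double negation)
= !(a5 && a4 || a5) || !a4   (complement / identity)
= !a5 || !a4   (absorption)
This depends on a4, a5, so it is not a constant.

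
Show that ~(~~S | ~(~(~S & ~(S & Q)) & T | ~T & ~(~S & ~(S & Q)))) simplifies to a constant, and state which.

~(~~S | ~(~(~S & ~(S & Q)) & T | ~T & ~(~S & ~(S & Q))))
= ~(~~S | ~~(~S & ~(S & Q)))   — distribution
= ~S & ~(~S & ~(S & Q))   — De Morgan
= ~S & (S | S & Q)   — De Morgan
= ~S & S   — absorption
= 0   — complement

0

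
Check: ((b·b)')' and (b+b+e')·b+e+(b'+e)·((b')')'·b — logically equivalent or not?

E1: ((b·b)')'
    = (b')'   (idempotence)
    = b   (double negation)
E2: (b+b+e')·b+e+(b'+e)·((b')')'·b
    = (b+e')·b+e+(b'+e)·((b')')'·b   (idempotence)
    = (b+e')·b+e+(b'+e)·b'·b   (double negation)
    = (b+e')·b+e+b'·b   (absorption)
    = b+e+b'·b   (absorption)
    = b+e   (complement / identity)
These differ: at b=0, e=1, E1 = 0 but E2 = 1.

No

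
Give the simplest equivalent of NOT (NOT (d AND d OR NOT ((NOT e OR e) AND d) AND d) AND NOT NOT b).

d OR NOT b

NOT (NOT (d AND d OR NOT ((NOT e OR e) AND d) AND d) AND NOT NOT b)
= d AND d OR NOT ((NOT e OR e) AND d) AND d OR NOT b   [De Morgan]
= d AND d OR NOT d AND d OR NOT b   [complement / identity]
= d OR NOT b   [distribution]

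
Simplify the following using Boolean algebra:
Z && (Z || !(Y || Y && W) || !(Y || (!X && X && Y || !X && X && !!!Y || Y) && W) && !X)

Z && (Z || !(Y || Y && W) || !(Y || (!X && X && Y || !X && X && !!!Y || Y) && W) && !X)
= Z && (Z || !(Y || Y && W) || !(Y || (!X && X && Y || !X && X && !Y || Y) && W) && !X)   (double negation)
= Z && (Z || !(Y || Y && W) || !(Y || (!X && X || Y) && W) && !X)   (distribution)
= Z && (Z || !(Y || Y && W) || !(Y || Y && W) && !X)   (complement / identity)
= Z && (Z || !(Y || Y && W))   (absorption)
= Z && (Z || !Y)   (absorption)
= Z   (absorption)

Z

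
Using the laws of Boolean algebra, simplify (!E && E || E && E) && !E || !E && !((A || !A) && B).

(!E && E || E && E) && !E || !E && !((A || !A) && B)
= E && !E || !E && !((A || !A) && B)   — distribution
= !E && !((A || !A) && B)   — complement / identity
= !E && !B   — complement / identity

!E && !B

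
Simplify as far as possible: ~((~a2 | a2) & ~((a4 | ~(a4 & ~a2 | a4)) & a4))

~((~a2 | a2) & ~((a4 | ~(a4 & ~a2 | a4)) & a4))
= ~~((a4 | ~(a4 & ~a2 | a4)) & a4)   (complement / identity)
= ~~((a4 | ~a4) & a4)   (absorption)
= (a4 | ~a4) & a4   (double negation)
= a4   (complement / identity)

a4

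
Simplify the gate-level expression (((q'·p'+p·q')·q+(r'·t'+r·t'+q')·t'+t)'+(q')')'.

(((q'·p'+p·q')·q+(r'·t'+r·t'+q')·t'+t)'+(q')')'
= ((q'·q+(r'·t'+r·t'+q')·t'+t)'+(q')')'   — distribution
= (q'·q+(r'·t'+r·t'+q')·t'+t)·q'   — De Morgan
= ((r'·t'+r·t'+q')·t'+t)·q'   — complement / identity
= ((t'+q')·t'+t)·q'   — distribution
= (t'+t)·q'   — absorption
= q'   — complement / identity

q'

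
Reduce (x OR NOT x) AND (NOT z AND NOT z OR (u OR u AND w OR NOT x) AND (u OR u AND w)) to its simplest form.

(x OR NOT x) AND (NOT z AND NOT z OR (u OR u AND w OR NOT x) AND (u OR u AND w))
= (x OR NOT x) AND (NOT z AND NOT z OR u OR u AND w)   [absorption]
= (x OR NOT x) AND (NOT z AND NOT z OR u)   [absorption]
= NOT z AND NOT z OR u   [complement / identity]
= NOT z OR u   [idempotence]

NOT z OR u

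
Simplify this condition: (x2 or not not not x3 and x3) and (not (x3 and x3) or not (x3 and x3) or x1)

x2 and (not x3 or x1)

(x2 or not not not x3 and x3) and (not (x3 and x3) or not (x3 and x3) or x1)
= (x2 or not not not x3 and x3) and (not (x3 and x3) or x1)   [idempotence]
= (x2 or not x3 and x3) and (not (x3 and x3) or x1)   [double negation]
= x2 and (not (x3 and x3) or x1)   [complement / identity]
= x2 and (not x3 or x1)   [idempotence]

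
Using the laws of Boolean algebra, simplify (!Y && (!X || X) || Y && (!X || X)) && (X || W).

(!Y && (!X || X) || Y && (!X || X)) && (X || W)
= (!X || X) && (X || W)
= X || W

X || W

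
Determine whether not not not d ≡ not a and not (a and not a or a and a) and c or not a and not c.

No

E1: not not not d
    = not d
E2: not a and not (a and not a or a and a) and c or not a and not c
    = not a and not a and c or not a and not c
    = not a and c or not a and not c
    = not a
These differ: at a=1, c=0, d=0, E1 = 1 but E2 = 0.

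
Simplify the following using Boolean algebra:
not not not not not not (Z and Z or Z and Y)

not not not not not not (Z and Z or Z and Y)
= not not not not (Z and Z or Z and Y)
= not not not not (Z and (Z or Y))
= not not not not Z
= not not Z
= Z

Z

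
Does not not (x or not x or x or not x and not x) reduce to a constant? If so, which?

yes, True

not not (x or not x or x or not x and not x)
= not not (x or not x or x or not x)   — idempotence
= not not (x or not x)   — idempotence
= x or not x   — double negation
= True   — complement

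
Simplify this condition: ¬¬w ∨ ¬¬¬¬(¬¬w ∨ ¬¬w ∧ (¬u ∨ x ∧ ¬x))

¬¬w ∨ ¬¬¬¬(¬¬w ∨ ¬¬w ∧ (¬u ∨ x ∧ ¬x))
= ¬¬w ∨ ¬¬¬¬(¬¬w ∨ ¬¬w ∧ ¬u)
= ¬¬w ∨ ¬¬(¬¬w ∨ ¬¬w ∧ ¬u)
= ¬¬w ∨ ¬¬¬¬w
= ¬¬w ∨ ¬¬w
= ¬¬w
= w

w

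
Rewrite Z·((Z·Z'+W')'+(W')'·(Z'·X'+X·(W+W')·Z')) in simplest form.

Z·W

Z·((Z·Z'+W')'+(W')'·(Z'·X'+X·(W+W')·Z'))
= Z·((Z·Z'+W')'+(W')'·(Z'·X'+X·Z'))   [complement / identity]
= Z·((Z·Z'+W')'+(W')'·Z')   [distribution]
= Z·((W')'+(W')'·Z')   [complement / identity]
= Z·(W')'   [absorption]
= Z·W   [double negation]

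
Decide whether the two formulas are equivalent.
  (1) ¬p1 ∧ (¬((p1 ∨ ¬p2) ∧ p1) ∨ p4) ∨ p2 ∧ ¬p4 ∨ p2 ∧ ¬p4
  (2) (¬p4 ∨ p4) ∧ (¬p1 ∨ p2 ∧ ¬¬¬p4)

Yes

E1: ¬p1 ∧ (¬((p1 ∨ ¬p2) ∧ p1) ∨ p4) ∨ p2 ∧ ¬p4 ∨ p2 ∧ ¬p4
    = ¬p1 ∧ (¬((p1 ∨ ¬p2) ∧ p1) ∨ p4) ∨ p2 ∧ ¬p4   (idempotence)
    = ¬p1 ∧ (¬p1 ∨ p4) ∨ p2 ∧ ¬p4   (absorption)
    = ¬p1 ∨ p2 ∧ ¬p4   (absorption)
E2: (¬p4 ∨ p4) ∧ (¬p1 ∨ p2 ∧ ¬¬¬p4)
    = ¬p1 ∨ p2 ∧ ¬¬¬p4   (complement / identity)
    = ¬p1 ∨ p2 ∧ ¬p4   (double negation)
Both reduce to ¬p1 ∨ p2 ∧ ¬p4, so they are equivalent.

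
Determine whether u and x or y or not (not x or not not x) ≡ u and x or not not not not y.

E1: u and x or y or not (not x or not not x)
    = u and x or y or x and not x   — De Morgan
    = u and x or y   — complement / identity
E2: u and x or not not not not y
    = u and x or not not y   — double negation
    = u and x or y   — double negation
Both reduce to u and x or y, so they are equivalent.

Yes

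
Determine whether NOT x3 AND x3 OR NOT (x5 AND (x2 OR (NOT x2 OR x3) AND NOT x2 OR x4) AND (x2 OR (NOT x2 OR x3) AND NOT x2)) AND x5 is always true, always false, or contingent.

always false

NOT x3 AND x3 OR NOT (x5 AND (x2 OR (NOT x2 OR x3) AND NOT x2 OR x4) AND (x2 OR (NOT x2 OR x3) AND NOT x2)) AND x5
= NOT x3 AND x3 OR NOT (x5 AND (x2 OR (NOT x2 OR x3) AND NOT x2)) AND x5
= NOT x3 AND x3 OR NOT (x5 AND (x2 OR NOT x2)) AND x5
= NOT (x5 AND (x2 OR NOT x2)) AND x5
= NOT x5 AND x5
= FALSE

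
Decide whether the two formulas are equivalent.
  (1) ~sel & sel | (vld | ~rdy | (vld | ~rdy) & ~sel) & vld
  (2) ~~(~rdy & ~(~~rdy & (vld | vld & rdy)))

No

E1: ~sel & sel | (vld | ~rdy | (vld | ~rdy) & ~sel) & vld
    = ~sel & sel | (vld | ~rdy) & vld   — absorption
    = ~sel & sel | vld   — absorption
    = vld   — complement / identity
E2: ~~(~rdy & ~(~~rdy & (vld | vld & rdy)))
    = ~~(~rdy & ~(~~rdy & vld))   — absorption
    = ~~(~rdy & ~(rdy & vld))   — double negation
    = ~(rdy | rdy & vld)   — De Morgan
    = ~rdy   — absorption
These differ: at rdy=1, sel=1, vld=1, E1 = 1 but E2 = 0.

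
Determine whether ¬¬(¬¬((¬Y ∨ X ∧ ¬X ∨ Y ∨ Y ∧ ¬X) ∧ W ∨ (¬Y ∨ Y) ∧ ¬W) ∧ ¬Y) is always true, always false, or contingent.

¬¬(¬¬((¬Y ∨ X ∧ ¬X ∨ Y ∨ Y ∧ ¬X) ∧ W ∨ (¬Y ∨ Y) ∧ ¬W) ∧ ¬Y)
= ¬¬(¬¬((¬Y ∨ Y ∨ Y ∧ ¬X) ∧ W ∨ (¬Y ∨ Y) ∧ ¬W) ∧ ¬Y)   [complement / identity]
= ¬¬(¬¬((¬Y ∨ Y) ∧ W ∨ (¬Y ∨ Y) ∧ ¬W) ∧ ¬Y)   [absorption]
= ¬¬(¬¬(¬Y ∨ Y) ∧ ¬Y)   [distribution]
= ¬¬(¬Y ∨ Y) ∧ ¬Y   [double negation]
= (¬Y ∨ Y) ∧ ¬Y   [double negation]
= ¬Y   [complement / identity]
This depends on Y, so it is not a constant.

contingent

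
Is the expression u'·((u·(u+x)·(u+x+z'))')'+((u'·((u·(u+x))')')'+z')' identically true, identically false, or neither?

identically false

u'·((u·(u+x)·(u+x+z'))')'+((u'·((u·(u+x))')')'+z')'
= u'·((u·(u+x)·(u+x+z'))')'+u'·((u·(u+x))')'·z   [De Morgan]
= u'·((u·(u+x))')'+u'·((u·(u+x))')'·z   [absorption]
= u'·((u·(u+x))')'   [absorption]
= u'·u·(u+x)   [double negation]
= u'·u   [absorption]
= 0   [complement]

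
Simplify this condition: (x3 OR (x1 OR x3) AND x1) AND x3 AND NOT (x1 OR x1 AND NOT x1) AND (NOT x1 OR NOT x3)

(x3 OR (x1 OR x3) AND x1) AND x3 AND NOT (x1 OR x1 AND NOT x1) AND (NOT x1 OR NOT x3)
= (x3 OR (x1 OR x3) AND x1) AND x3 AND NOT x1 AND (NOT x1 OR NOT x3)   (complement / identity)
= (x3 OR x1) AND x3 AND NOT x1 AND (NOT x1 OR NOT x3)   (absorption)
= x3 AND NOT x1 AND (NOT x1 OR NOT x3)   (absorption)
= x3 AND NOT x1   (absorption)

x3 AND NOT x1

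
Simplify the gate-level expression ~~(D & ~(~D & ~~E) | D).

D

~~(D & ~(~D & ~~E) | D)
= ~~(D & (D | ~E) | D)   (De Morgan)
= ~~(D | D)   (absorption)
= D | D   (double negation)
= D   (idempotence)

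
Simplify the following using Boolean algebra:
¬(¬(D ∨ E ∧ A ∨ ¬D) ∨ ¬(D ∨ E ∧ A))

D ∨ E ∧ A

¬(¬(D ∨ E ∧ A ∨ ¬D) ∨ ¬(D ∨ E ∧ A))
= (D ∨ E ∧ A ∨ ¬D) ∧ (D ∨ E ∧ A)
= D ∨ E ∧ A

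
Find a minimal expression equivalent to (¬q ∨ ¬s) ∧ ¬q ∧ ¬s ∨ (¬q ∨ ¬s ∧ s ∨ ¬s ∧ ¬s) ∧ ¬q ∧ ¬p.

(¬s ∨ ¬p) ∧ ¬q

(¬q ∨ ¬s) ∧ ¬q ∧ ¬s ∨ (¬q ∨ ¬s ∧ s ∨ ¬s ∧ ¬s) ∧ ¬q ∧ ¬p
= (¬q ∨ ¬s) ∧ ¬q ∧ ¬s ∨ (¬q ∨ ¬s) ∧ ¬q ∧ ¬p   — distribution
= (¬s ∨ ¬p) ∧ (¬q ∨ ¬s) ∧ ¬q   — distribution
= (¬s ∨ ¬p) ∧ ¬q   — absorption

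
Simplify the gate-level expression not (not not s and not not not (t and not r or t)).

not (not not s and not not not (t and not r or t))
= not (not not s and not (t and not r or t))   — double negation
= not (not not s and not t)   — absorption
= not s or t   — De Morgan

not s or t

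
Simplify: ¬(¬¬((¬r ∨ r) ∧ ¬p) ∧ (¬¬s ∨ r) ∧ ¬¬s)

p ∨ ¬s

¬(¬¬((¬r ∨ r) ∧ ¬p) ∧ (¬¬s ∨ r) ∧ ¬¬s)
= ¬(¬¬((¬r ∨ r) ∧ ¬p) ∧ ¬¬s)
= ¬(¬¬¬p ∧ ¬¬s)
= ¬(¬p ∧ ¬¬s)
= p ∨ ¬s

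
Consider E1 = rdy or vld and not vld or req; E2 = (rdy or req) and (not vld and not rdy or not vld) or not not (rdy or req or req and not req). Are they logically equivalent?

E1: rdy or vld and not vld or req
    = rdy or req   (complement / identity)
E2: (rdy or req) and (not vld and not rdy or not vld) or not not (rdy or req or req and not req)
    = (rdy or req) and not vld or not not (rdy or req or req and not req)   (absorption)
    = (rdy or req) and not vld or rdy or req or req and not req   (double negation)
    = (rdy or req) and not vld or rdy or req   (complement / identity)
    = rdy or req   (absorption)
Both reduce to rdy or req, so they are equivalent.

Yes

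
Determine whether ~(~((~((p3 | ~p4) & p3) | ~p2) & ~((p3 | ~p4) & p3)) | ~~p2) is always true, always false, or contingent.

~(~((~((p3 | ~p4) & p3) | ~p2) & ~((p3 | ~p4) & p3)) | ~~p2)
= ~(~~((p3 | ~p4) & p3) | ~~p2)   (absorption)
= ~((p3 | ~p4) & p3) & ~p2   (De Morgan)
= ~p3 & ~p2   (absorption)
This depends on p2, p3, so it is not a constant.

contingent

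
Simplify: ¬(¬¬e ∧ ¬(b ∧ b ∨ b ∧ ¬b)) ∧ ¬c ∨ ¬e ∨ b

¬(¬¬e ∧ ¬(b ∧ b ∨ b ∧ ¬b)) ∧ ¬c ∨ ¬e ∨ b
= (¬e ∨ b ∧ b ∨ b ∧ ¬b) ∧ ¬c ∨ ¬e ∨ b   (De Morgan)
= (¬e ∨ b) ∧ ¬c ∨ ¬e ∨ b   (distribution)
= ¬e ∨ b   (absorption)

¬e ∨ b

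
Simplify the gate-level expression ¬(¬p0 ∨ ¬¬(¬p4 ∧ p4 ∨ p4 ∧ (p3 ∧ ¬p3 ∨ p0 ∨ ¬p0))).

p0 ∧ ¬p4

¬(¬p0 ∨ ¬¬(¬p4 ∧ p4 ∨ p4 ∧ (p3 ∧ ¬p3 ∨ p0 ∨ ¬p0)))
= ¬(¬p0 ∨ ¬¬(p4 ∧ (p3 ∧ ¬p3 ∨ p0 ∨ ¬p0)))   — complement / identity
= ¬(¬p0 ∨ ¬¬(p4 ∧ (p0 ∨ ¬p0)))   — complement / identity
= ¬(¬p0 ∨ ¬¬p4)   — complement / identity
= p0 ∧ ¬p4   — De Morgan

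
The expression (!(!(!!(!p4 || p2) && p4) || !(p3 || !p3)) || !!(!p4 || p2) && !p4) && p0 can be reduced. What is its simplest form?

(!p4 || p2) && p0

(!(!(!!(!p4 || p2) && p4) || !(p3 || !p3)) || !!(!p4 || p2) && !p4) && p0
= (!(!((!p4 || p2) && p4) || !(p3 || !p3)) || !!(!p4 || p2) && !p4) && p0
= ((!p4 || p2) && p4 && (p3 || !p3) || !!(!p4 || p2) && !p4) && p0
= ((!p4 || p2) && p4 && (p3 || !p3) || (!p4 || p2) && !p4) && p0
= ((!p4 || p2) && p4 || (!p4 || p2) && !p4) && p0
= (!p4 || p2) && p0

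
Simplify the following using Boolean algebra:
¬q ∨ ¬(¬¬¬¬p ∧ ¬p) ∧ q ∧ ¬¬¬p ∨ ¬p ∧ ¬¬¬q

¬q ∨ ¬(¬¬¬¬p ∧ ¬p) ∧ q ∧ ¬¬¬p ∨ ¬p ∧ ¬¬¬q
= ¬q ∨ ¬(¬¬p ∧ ¬p) ∧ q ∧ ¬¬¬p ∨ ¬p ∧ ¬¬¬q   — double negation
= ¬q ∨ (¬p ∨ p) ∧ q ∧ ¬¬¬p ∨ ¬p ∧ ¬¬¬q   — De Morgan
= ¬q ∨ (¬p ∨ p) ∧ q ∧ ¬p ∨ ¬p ∧ ¬¬¬q   — double negation
= ¬q ∨ q ∧ ¬p ∨ ¬p ∧ ¬¬¬q   — complement / identity
= ¬q ∨ q ∧ ¬p ∨ ¬p ∧ ¬q   — double negation
= ¬q ∨ ¬p   — distribution

¬q ∨ ¬p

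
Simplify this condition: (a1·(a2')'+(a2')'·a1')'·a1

(a1·(a2')'+(a2')'·a1')'·a1
= ((a2')')'·a1   — distribution
= a2'·a1   — double negation

a2'·a1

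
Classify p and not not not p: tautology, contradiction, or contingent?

contradiction

p and not not not p
= p and not p   (double negation)
= False   (complement)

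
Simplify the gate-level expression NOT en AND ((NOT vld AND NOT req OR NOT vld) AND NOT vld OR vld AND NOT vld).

NOT en AND NOT vld

NOT en AND ((NOT vld AND NOT req OR NOT vld) AND NOT vld OR vld AND NOT vld)
= NOT en AND (NOT vld AND NOT vld OR vld AND NOT vld)   — absorption
= NOT en AND NOT vld   — distribution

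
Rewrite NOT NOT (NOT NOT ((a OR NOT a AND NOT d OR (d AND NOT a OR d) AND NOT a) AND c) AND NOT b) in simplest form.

c AND NOT b

NOT NOT (NOT NOT ((a OR NOT a AND NOT d OR (d AND NOT a OR d) AND NOT a) AND c) AND NOT b)
= NOT NOT (NOT NOT ((a OR NOT a AND NOT d OR d AND NOT a) AND c) AND NOT b)   (absorption)
= NOT NOT (NOT NOT ((a OR NOT a) AND c) AND NOT b)   (distribution)
= NOT NOT ((a OR NOT a) AND c) AND NOT b   (double negation)
= (a OR NOT a) AND c AND NOT b   (double negation)
= c AND NOT b   (complement / identity)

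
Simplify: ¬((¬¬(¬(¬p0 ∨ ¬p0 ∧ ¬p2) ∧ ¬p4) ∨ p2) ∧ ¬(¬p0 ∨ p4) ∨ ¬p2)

(¬p0 ∨ p4) ∧ p2

¬((¬¬(¬(¬p0 ∨ ¬p0 ∧ ¬p2) ∧ ¬p4) ∨ p2) ∧ ¬(¬p0 ∨ p4) ∨ ¬p2)
= ¬((¬(¬p0 ∨ ¬p0 ∧ ¬p2 ∨ p4) ∨ p2) ∧ ¬(¬p0 ∨ p4) ∨ ¬p2)
= ¬((¬(¬p0 ∨ p4) ∨ p2) ∧ ¬(¬p0 ∨ p4) ∨ ¬p2)
= ¬(¬(¬p0 ∨ p4) ∨ ¬p2)
= (¬p0 ∨ p4) ∧ p2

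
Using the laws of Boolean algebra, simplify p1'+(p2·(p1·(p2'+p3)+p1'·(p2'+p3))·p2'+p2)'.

p1'+p2'

p1'+(p2·(p1·(p2'+p3)+p1'·(p2'+p3))·p2'+p2)'
= p1'+(p2·(p2'+p3)·p2'+p2)'   (distribution)
= p1'+(p2·p2'+p2)'   (absorption)
= p1'+p2'   (complement / identity)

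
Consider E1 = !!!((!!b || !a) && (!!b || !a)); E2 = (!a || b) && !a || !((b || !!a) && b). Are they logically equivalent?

No

E1: !!!((!!b || !a) && (!!b || !a))
    = !!!(!!b || !a)   [idempotence]
    = !!(!b && a)   [De Morgan]
    = !b && a   [double negation]
E2: (!a || b) && !a || !((b || !!a) && b)
    = (!a || b) && !a || !((b || a) && b)   [double negation]
    = (!a || b) && !a || !b   [absorption]
    = !a || !b   [absorption]
These differ: at a=0, b=0, E1 = 0 but E2 = 1.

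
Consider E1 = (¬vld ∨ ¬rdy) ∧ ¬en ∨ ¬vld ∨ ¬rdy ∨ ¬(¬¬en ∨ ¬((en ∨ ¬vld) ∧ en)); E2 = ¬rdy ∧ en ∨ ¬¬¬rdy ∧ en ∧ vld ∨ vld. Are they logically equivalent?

E1: (¬vld ∨ ¬rdy) ∧ ¬en ∨ ¬vld ∨ ¬rdy ∨ ¬(¬¬en ∨ ¬((en ∨ ¬vld) ∧ en))
    = (¬vld ∨ ¬rdy) ∧ ¬en ∨ ¬vld ∨ ¬rdy ∨ ¬(¬¬en ∨ ¬en)
    = (¬vld ∨ ¬rdy) ∧ ¬en ∨ ¬vld ∨ ¬rdy ∨ ¬en ∧ en
    = (¬vld ∨ ¬rdy) ∧ ¬en ∨ ¬vld ∨ ¬rdy
    = ¬vld ∨ ¬rdy
E2: ¬rdy ∧ en ∨ ¬¬¬rdy ∧ en ∧ vld ∨ vld
    = ¬rdy ∧ en ∨ ¬rdy ∧ en ∧ vld ∨ vld
    = ¬rdy ∧ en ∨ vld
These differ: at en=0, rdy=1, vld=0, E1 = 1 but E2 = 0.

No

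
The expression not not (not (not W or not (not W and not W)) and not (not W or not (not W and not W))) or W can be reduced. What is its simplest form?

W

not not (not (not W or not (not W and not W)) and not (not W or not (not W and not W))) or W
= not not not (not W or not (not W and not W)) or W   — idempotence
= not (not W or not (not W and not W)) or W   — double negation
= W and not W and not W or W   — De Morgan
= W and not W or W   — idempotence
= W   — complement / identity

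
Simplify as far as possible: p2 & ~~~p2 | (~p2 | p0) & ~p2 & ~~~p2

p2 & ~~~p2 | (~p2 | p0) & ~p2 & ~~~p2
= p2 & ~~~p2 | ~p2 & ~~~p2   — absorption
= ~~~p2   — distribution
= ~p2   — double negation

~p2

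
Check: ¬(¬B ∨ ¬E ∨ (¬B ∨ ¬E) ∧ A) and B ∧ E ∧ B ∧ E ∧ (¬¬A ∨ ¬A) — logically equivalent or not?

Yes

E1: ¬(¬B ∨ ¬E ∨ (¬B ∨ ¬E) ∧ A)
    = ¬(¬B ∨ ¬E)   [absorption]
    = B ∧ E   [De Morgan]
E2: B ∧ E ∧ B ∧ E ∧ (¬¬A ∨ ¬A)
    = B ∧ E ∧ (¬¬A ∨ ¬A)   [idempotence]
    = B ∧ E ∧ (A ∨ ¬A)   [double negation]
    = B ∧ E   [complement / identity]
Both reduce to B ∧ E, so they are equivalent.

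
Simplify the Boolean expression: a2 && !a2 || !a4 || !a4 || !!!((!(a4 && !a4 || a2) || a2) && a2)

a2 && !a2 || !a4 || !a4 || !!!((!(a4 && !a4 || a2) || a2) && a2)
= a2 && !a2 || !a4 || !a4 || !!!((!a2 || a2) && a2)   [complement / identity]
= !a4 || !a4 || !!!((!a2 || a2) && a2)   [complement / identity]
= !a4 || !a4 || !((!a2 || a2) && a2)   [double negation]
= !a4 || !a4 || !a2   [complement / identity]
= !a4 || !a2   [idempotence]

!a4 || !a2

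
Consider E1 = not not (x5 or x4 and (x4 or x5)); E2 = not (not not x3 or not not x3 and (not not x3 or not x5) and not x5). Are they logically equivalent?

E1: not not (x5 or x4 and (x4 or x5))
    = not not (x5 or x4)   (absorption)
    = x5 or x4   (double negation)
E2: not (not not x3 or not not x3 and (not not x3 or not x5) and not x5)
    = not (not not x3 or not not x3 and not x5)   (absorption)
    = not not not x3   (absorption)
    = not x3   (double negation)
These differ: at x3=1, x4=0, x5=1, E1 = 1 but E2 = 0.

No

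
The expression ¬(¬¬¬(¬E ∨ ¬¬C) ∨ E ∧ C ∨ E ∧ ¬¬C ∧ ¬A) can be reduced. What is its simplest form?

¬(¬¬¬(¬E ∨ ¬¬C) ∨ E ∧ C ∨ E ∧ ¬¬C ∧ ¬A)
= ¬(¬¬(E ∧ ¬C) ∨ E ∧ C ∨ E ∧ ¬¬C ∧ ¬A)   — De Morgan
= ¬(¬¬(E ∧ ¬C) ∨ E ∧ C ∨ E ∧ C ∧ ¬A)   — double negation
= ¬(¬¬(E ∧ ¬C) ∨ E ∧ C)   — absorption
= ¬(E ∧ ¬C ∨ E ∧ C)   — double negation
= ¬E   — distribution

¬E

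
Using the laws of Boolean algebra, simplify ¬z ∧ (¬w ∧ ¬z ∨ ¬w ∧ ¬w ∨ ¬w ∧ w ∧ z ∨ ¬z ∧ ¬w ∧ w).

¬z ∧ ¬w

¬z ∧ (¬w ∧ ¬z ∨ ¬w ∧ ¬w ∨ ¬w ∧ w ∧ z ∨ ¬z ∧ ¬w ∧ w)
= ¬z ∧ (¬w ∧ ¬z ∨ ¬w ∧ ¬w ∨ ¬w ∧ w)   [distribution]
= ¬z ∧ (¬w ∧ ¬z ∨ ¬w)   [distribution]
= ¬z ∧ ¬w   [absorption]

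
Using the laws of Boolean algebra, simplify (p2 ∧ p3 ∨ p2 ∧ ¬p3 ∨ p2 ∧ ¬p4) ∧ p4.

(p2 ∧ p3 ∨ p2 ∧ ¬p3 ∨ p2 ∧ ¬p4) ∧ p4
= (p2 ∨ p2 ∧ ¬p4) ∧ p4   — distribution
= p2 ∧ p4   — absorption

p2 ∧ p4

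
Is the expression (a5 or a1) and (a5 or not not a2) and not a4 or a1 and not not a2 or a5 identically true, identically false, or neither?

(a5 or a1) and (a5 or not not a2) and not a4 or a1 and not not a2 or a5
= (a1 and not not a2 or a5) and not a4 or a1 and not not a2 or a5   — distribution
= a1 and not not a2 or a5   — absorption
= a1 and a2 or a5   — double negation
This depends on a1, a2, a5, so it is not a constant.

neither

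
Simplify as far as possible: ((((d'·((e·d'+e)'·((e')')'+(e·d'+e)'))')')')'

((((d'·((e·d'+e)'·((e')')'+(e·d'+e)'))')')')'
= ((((d'·((e·d'+e)'·e'+(e·d'+e)'))')')')'   (double negation)
= ((((d'·(e·d'+e)')')')')'   (absorption)
= ((((d'·e')')')')'   (absorption)
= ((d'·e')')'   (double negation)
= d'·e'   (double negation)

d'·e'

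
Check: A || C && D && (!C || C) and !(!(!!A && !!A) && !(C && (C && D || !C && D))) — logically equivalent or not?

Yes

E1: A || C && D && (!C || C)
    = A || C && D
E2: !(!(!!A && !!A) && !(C && (C && D || !C && D)))
    = !((!A || !A) && !(C && (C && D || !C && D)))
    = !((!A || !A) && !(C && D))
    = !(!A && !(C && D))
    = A || C && D
Both reduce to A || C && D, so they are equivalent.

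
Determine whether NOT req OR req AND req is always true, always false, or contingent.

always true

NOT req OR req AND req
= NOT req OR req   — idempotence
= TRUE   — complement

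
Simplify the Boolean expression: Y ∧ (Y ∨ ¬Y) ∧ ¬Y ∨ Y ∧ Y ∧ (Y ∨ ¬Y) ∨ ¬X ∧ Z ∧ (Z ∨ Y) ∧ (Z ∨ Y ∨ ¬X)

Y ∨ ¬X ∧ Z

Y ∧ (Y ∨ ¬Y) ∧ ¬Y ∨ Y ∧ Y ∧ (Y ∨ ¬Y) ∨ ¬X ∧ Z ∧ (Z ∨ Y) ∧ (Z ∨ Y ∨ ¬X)
= Y ∧ (Y ∨ ¬Y) ∨ ¬X ∧ Z ∧ (Z ∨ Y) ∧ (Z ∨ Y ∨ ¬X)   (distribution)
= Y ∨ ¬X ∧ Z ∧ (Z ∨ Y) ∧ (Z ∨ Y ∨ ¬X)   (complement / identity)
= Y ∨ ¬X ∧ Z ∧ (Z ∨ Y)   (absorption)
= Y ∨ ¬X ∧ Z   (absorption)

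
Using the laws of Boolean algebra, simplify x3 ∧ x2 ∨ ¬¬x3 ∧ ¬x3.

x3 ∧ x2

x3 ∧ x2 ∨ ¬¬x3 ∧ ¬x3
= x3 ∧ x2 ∨ x3 ∧ ¬x3
= x3 ∧ x2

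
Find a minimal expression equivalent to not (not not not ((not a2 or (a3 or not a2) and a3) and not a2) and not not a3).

not (not not not ((not a2 or (a3 or not a2) and a3) and not a2) and not not a3)
= not (not not not ((not a2 or a3) and not a2) and not not a3)   — absorption
= not (not ((not a2 or a3) and not a2) and not not a3)   — double negation
= (not a2 or a3) and not a2 or not a3   — De Morgan
= not a2 or not a3   — absorption

not a2 or not a3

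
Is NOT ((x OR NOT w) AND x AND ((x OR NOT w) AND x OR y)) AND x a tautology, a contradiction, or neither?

contradiction

NOT ((x OR NOT w) AND x AND ((x OR NOT w) AND x OR y)) AND x
= NOT ((x OR NOT w) AND x) AND x   [absorption]
= NOT x AND x   [absorption]
= FALSE   [complement]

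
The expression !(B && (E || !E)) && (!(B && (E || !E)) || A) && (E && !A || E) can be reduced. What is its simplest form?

!B && E

!(B && (E || !E)) && (!(B && (E || !E)) || A) && (E && !A || E)
= !(B && (E || !E)) && (E && !A || E)   (absorption)
= !(B && (E || !E)) && E   (absorption)
= !B && E   (complement / identity)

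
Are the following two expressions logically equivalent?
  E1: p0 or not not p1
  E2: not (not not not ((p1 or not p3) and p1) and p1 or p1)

E1: p0 or not not p1
    = p0 or p1
E2: not (not not not ((p1 or not p3) and p1) and p1 or p1)
    = not (not ((p1 or not p3) and p1) and p1 or p1)
    = not (not p1 and p1 or p1)
    = not p1
These differ: at p0=0, p1=1, p3=1, E1 = 1 but E2 = 0.

No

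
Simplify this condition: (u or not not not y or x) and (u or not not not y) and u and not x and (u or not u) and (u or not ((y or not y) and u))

u and not x

(u or not not not y or x) and (u or not not not y) and u and not x and (u or not u) and (u or not ((y or not y) and u))
= (u or not not not y) and u and not x and (u or not u) and (u or not ((y or not y) and u))
= (u or not not not y) and u and not x and (u or not ((y or not y) and u))
= (u or not y) and u and not x and (u or not ((y or not y) and u))
= (u or not y) and u and not x and (u or not u)
= (u or not y) and u and not x
= u and not x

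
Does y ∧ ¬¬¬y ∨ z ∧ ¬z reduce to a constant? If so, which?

yes, False

y ∧ ¬¬¬y ∨ z ∧ ¬z
= y ∧ ¬y ∨ z ∧ ¬z
= y ∧ ¬y
= False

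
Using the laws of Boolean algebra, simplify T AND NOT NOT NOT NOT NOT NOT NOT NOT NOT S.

T AND NOT NOT NOT NOT NOT NOT NOT NOT NOT S
= T AND NOT NOT NOT NOT NOT NOT NOT S   (double negation)
= T AND NOT NOT NOT NOT NOT S   (double negation)
= T AND NOT NOT NOT S   (double negation)
= T AND NOT S   (double negation)

T AND NOT S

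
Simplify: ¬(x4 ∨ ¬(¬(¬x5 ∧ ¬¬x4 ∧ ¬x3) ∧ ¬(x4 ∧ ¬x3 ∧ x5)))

¬(x4 ∨ ¬(¬(¬x5 ∧ ¬¬x4 ∧ ¬x3) ∧ ¬(x4 ∧ ¬x3 ∧ x5)))
= ¬(x4 ∨ ¬(¬(¬x5 ∧ x4 ∧ ¬x3) ∧ ¬(x4 ∧ ¬x3 ∧ x5)))   — double negation
= ¬(x4 ∨ ¬x5 ∧ x4 ∧ ¬x3 ∨ x4 ∧ ¬x3 ∧ x5)   — De Morgan
= ¬(x4 ∨ x4 ∧ ¬x3)   — distribution
= ¬x4   — absorption

¬x4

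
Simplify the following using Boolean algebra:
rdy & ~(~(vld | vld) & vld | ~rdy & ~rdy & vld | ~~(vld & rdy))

rdy & ~(~(vld | vld) & vld | ~rdy & ~rdy & vld | ~~(vld & rdy))
= rdy & ~(~(vld | vld) & vld | ~rdy & vld | ~~(vld & rdy))   (idempotence)
= rdy & ~(~vld & vld | ~rdy & vld | ~~(vld & rdy))   (idempotence)
= rdy & ~(~rdy & vld | ~~(vld & rdy))   (complement / identity)
= rdy & ~(~rdy & vld | vld & rdy)   (double negation)
= rdy & ~vld   (distribution)

rdy & ~vld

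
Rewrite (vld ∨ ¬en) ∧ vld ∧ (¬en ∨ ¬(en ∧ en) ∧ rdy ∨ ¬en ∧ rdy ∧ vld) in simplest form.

(vld ∨ ¬en) ∧ vld ∧ (¬en ∨ ¬(en ∧ en) ∧ rdy ∨ ¬en ∧ rdy ∧ vld)
= (vld ∨ ¬en) ∧ vld ∧ (¬en ∨ ¬en ∧ rdy ∨ ¬en ∧ rdy ∧ vld)
= vld ∧ (¬en ∨ ¬en ∧ rdy ∨ ¬en ∧ rdy ∧ vld)
= vld ∧ (¬en ∨ ¬en ∧ rdy)
= vld ∧ ¬en

vld ∧ ¬en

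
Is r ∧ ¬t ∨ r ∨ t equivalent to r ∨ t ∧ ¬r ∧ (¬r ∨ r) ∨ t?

Yes

E1: r ∧ ¬t ∨ r ∨ t
    = r ∨ t
E2: r ∨ t ∧ ¬r ∧ (¬r ∨ r) ∨ t
    = r ∨ t ∧ ¬r ∨ t
    = r ∨ t
Both reduce to r ∨ t, so they are equivalent.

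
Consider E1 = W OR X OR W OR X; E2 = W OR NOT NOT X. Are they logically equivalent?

Yes

E1: W OR X OR W OR X
    = W OR X   [idempotence]
E2: W OR NOT NOT X
    = W OR X   [double negation]
Both reduce to W OR X, so they are equivalent.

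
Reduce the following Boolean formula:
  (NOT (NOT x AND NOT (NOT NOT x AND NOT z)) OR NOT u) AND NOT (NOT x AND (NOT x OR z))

(NOT (NOT x AND NOT (NOT NOT x AND NOT z)) OR NOT u) AND NOT (NOT x AND (NOT x OR z))
= (NOT (NOT x AND (NOT x OR z)) OR NOT u) AND NOT (NOT x AND (NOT x OR z))   (De Morgan)
= NOT (NOT x AND (NOT x OR z))   (absorption)
= NOT NOT x   (absorption)
= x   (double negation)

x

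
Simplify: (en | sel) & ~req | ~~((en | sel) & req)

en | sel

(en | sel) & ~req | ~~((en | sel) & req)
= (en | sel) & ~req | (en | sel) & req
= en | sel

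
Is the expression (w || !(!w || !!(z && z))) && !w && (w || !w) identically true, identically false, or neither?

identically false

(w || !(!w || !!(z && z))) && !w && (w || !w)
= (w || !(!w || !!(z && z))) && !w   (complement / identity)
= (w || !(!w || !!z)) && !w   (idempotence)
= (w || w && !z) && !w   (De Morgan)
= w && !w   (absorption)
= false   (complement)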